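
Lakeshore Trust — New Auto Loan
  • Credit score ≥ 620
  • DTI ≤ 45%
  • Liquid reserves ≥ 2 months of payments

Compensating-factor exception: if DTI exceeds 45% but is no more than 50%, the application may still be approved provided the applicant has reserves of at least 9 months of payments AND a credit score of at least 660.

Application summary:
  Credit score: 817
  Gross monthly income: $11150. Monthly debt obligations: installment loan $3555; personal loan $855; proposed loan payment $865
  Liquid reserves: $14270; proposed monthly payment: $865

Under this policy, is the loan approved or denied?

Approved

Credit score 817 ≥ 620 (meets base)
Total debts = (3,555 + 855 + 865) = 5,275. DTI: 5,275 ÷ 11,150 = 47.3%, over the 45% base limit.
Liquid reserves cover 14,270/865 = 16.5 months — ≥ 2 required
DTI 47.3% is within the 45%–50% exception band; checking compensating factors.
Reserves 16.5 ≥ 9 months; credit score 817 ≥ 660.
Both compensating conditions met → exception applies.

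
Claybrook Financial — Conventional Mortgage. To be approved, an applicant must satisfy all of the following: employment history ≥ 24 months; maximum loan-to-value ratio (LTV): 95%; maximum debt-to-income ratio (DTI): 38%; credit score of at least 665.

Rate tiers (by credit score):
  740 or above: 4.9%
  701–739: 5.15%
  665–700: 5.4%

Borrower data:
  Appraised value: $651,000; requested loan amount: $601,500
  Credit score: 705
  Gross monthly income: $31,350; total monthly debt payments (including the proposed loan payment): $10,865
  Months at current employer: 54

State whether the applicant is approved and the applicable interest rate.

Approved at 5.15%

Credit score 705 ≥ 665 (meets minimum)
DTI: 10,865 ÷ 31,350 = 34.7%, within the 38% cap
Employment 54 ≥ 24 months
LTV = 601,500/651,000 = 92.4% ≤ 95%
All requirements met. Score 705 falls in the 701–739 tier → 5.15%.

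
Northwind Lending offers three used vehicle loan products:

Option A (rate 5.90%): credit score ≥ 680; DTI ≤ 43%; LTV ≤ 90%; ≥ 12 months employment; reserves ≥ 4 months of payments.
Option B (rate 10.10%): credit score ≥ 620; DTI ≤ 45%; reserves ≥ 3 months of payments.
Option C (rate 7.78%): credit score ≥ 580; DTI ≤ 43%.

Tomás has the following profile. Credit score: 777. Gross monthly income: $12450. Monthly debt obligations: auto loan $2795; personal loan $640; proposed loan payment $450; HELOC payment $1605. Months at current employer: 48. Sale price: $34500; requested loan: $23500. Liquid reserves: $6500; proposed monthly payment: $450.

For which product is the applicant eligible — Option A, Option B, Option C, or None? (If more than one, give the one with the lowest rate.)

Option B

Total debts = (2,795 + 640 + 450 + 1,605) = 5,490; DTI = 5,490/12,450 = 44.1%.
LTV = 23,500/34,500 = 68.1%.
Reserves = 6,500/450 = 14.4 months.
Option A: score 777 ≥ 680; DTI 44.1% > 43%; LTV 68.1% ≤ 90%; employment 48 ≥ 12 mo; reserves 14.4 ≥ 4 mo → does not qualify.
Option B: score 777 ≥ 620; DTI 44.1% ≤ 45%; reserves 14.4 ≥ 3 mo → qualifies.
Option C: score 777 ≥ 580; DTI 44.1% > 43% → does not qualify.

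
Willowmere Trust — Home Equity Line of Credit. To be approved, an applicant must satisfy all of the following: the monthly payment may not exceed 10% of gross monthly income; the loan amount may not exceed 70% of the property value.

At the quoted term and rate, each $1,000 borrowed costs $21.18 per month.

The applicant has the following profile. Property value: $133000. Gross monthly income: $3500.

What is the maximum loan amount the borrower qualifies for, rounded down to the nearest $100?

$16,500

Payment cap: 10% × $3,500 = $350/month.
At $21.18 per $1,000, that supports 350/21.18 × 1,000 ≈ $16,525 → $16,500.
LTV cap: 70% × $133,000 = $93,100 → $93,100.
Binding constraint: payment-to-income.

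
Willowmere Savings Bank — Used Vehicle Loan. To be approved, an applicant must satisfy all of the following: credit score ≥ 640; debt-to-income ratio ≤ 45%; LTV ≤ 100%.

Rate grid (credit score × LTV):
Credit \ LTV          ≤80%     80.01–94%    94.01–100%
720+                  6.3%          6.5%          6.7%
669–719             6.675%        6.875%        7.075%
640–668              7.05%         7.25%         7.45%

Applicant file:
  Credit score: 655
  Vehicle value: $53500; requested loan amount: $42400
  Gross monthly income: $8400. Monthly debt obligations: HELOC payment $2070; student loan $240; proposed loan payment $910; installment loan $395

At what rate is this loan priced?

7.05%

Credit score 655 ≥ 640; Total monthly debts = (2,070 + 240 + 910 + 395) = 3,615. DTI: 3,615 ÷ 8,400 = 43%, within the 45% cap
Loan-to-value = 42,400/53,500 = 79.3% — pass (100% max)
Row: 655 falls in 640–668. Column: 79.3% falls in ≤80%. Rate = 7.05%.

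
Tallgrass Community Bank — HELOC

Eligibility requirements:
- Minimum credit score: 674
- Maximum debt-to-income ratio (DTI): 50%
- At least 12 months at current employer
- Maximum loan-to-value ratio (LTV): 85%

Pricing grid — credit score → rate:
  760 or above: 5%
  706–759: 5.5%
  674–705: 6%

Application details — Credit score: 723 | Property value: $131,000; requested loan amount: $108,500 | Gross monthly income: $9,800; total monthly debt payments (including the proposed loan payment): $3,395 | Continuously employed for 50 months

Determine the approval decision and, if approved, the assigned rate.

Credit score 723 ≥ 674 (meets minimum)
Employment 50 ≥ 12 months
DTI = 3,395/9,800 = 34.6% ≤ 50%
LTV = 108,500/131,000 = 82.8% ≤ 85%
All requirements met. Score 723 falls in the 706–759 tier → 5.5%.

Approved at 5.5%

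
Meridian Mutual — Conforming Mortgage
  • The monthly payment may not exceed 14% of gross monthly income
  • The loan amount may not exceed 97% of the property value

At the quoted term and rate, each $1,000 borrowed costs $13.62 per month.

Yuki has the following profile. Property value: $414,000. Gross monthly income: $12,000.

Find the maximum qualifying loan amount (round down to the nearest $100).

Payment cap: 14% × $12,000 = $1,680/month.
At $13.62 per $1,000, that supports 1,680/13.62 × 1,000 ≈ $123,348 → $123,300.
LTV cap: 97% × $414,000 = $401,580 → $401,500.
Binding constraint: payment-to-income.

$123,300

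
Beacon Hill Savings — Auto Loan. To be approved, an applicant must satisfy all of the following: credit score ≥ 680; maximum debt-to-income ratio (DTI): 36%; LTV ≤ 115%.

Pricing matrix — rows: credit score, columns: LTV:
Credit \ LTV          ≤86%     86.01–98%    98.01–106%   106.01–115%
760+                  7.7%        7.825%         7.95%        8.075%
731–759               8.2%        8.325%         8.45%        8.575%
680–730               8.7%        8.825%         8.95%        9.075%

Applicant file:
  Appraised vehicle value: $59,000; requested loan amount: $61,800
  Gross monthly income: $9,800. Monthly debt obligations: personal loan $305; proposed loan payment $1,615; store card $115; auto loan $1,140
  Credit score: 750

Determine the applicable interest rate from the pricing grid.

8.45%

Credit score 750 ≥ 680; Total monthly debts = (305 + 1,615 + 115 + 1,140) = 3,175. DTI = 3,175/9,800 = 32.4% ≤ 36%
LTV: 61,800 ÷ 59,000 = 104.7%, within 115% cap
Score 750 is in the 731–759 band; LTV 104.7% is in the 98.01–106% band → 8.45%.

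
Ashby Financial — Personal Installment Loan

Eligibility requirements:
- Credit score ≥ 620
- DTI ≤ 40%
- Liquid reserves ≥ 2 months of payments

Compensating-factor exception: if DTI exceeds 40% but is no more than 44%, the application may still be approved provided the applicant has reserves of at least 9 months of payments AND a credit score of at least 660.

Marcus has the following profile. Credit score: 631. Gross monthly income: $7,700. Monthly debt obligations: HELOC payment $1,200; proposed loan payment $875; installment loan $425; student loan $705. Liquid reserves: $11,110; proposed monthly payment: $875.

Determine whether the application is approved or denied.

Credit score 631 ≥ 620 (meets base)
Total debts = (1,200 + 875 + 425 + 705) = 3,205. DTI: 3,205 ÷ 7,700 = 41.6%, over the 40% base limit.
Reserves: 11,110 ÷ 875 = 12.7 months (meets 2-month minimum)
41.6% falls in the override range (40%–44%), so the compensating-factor test applies.
Reserves 12.7 ≥ 9 months; credit score 631 < 660.
Override conditions not both satisfied; exception does not apply.

Denied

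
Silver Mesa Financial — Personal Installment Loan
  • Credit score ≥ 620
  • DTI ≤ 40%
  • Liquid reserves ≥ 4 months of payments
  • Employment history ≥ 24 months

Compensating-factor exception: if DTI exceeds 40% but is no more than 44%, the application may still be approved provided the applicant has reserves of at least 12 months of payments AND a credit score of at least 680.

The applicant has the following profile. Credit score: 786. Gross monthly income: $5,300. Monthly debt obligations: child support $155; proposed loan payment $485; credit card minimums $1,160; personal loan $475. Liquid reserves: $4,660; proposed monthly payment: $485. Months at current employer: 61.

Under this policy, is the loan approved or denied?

Credit score 786 ≥ 620 (meets base)
Total debts = (155 + 485 + 1,160 + 475) = 2,275. DTI = 2,275/5,300 = 42.9% > 40% — standard DTI limit exceeded.
Liquid reserves cover 4,660/485 = 9.6 months — ≥ 4 required
Employment 61 ≥ 24 months
DTI 42.9% is within the 40%–44% exception band; checking compensating factors.
Override check — reserves: 9.6 mo (short of 12); score: 786 (ok).
Override conditions not both satisfied; exception does not apply.

Denied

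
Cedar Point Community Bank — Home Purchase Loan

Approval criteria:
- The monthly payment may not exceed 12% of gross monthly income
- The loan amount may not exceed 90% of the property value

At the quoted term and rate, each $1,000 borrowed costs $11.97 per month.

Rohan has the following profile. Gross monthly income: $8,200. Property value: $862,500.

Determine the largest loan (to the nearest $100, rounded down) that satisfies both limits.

$82,200

Payment cap: 12% × $8,200 = $984/month.
At $11.97 per $1,000, that supports 984/11.97 × 1,000 ≈ $82,205 → $82,200.
LTV cap: 90% × $862,500 = $776,250 → $776,200.
Binding constraint: payment-to-income.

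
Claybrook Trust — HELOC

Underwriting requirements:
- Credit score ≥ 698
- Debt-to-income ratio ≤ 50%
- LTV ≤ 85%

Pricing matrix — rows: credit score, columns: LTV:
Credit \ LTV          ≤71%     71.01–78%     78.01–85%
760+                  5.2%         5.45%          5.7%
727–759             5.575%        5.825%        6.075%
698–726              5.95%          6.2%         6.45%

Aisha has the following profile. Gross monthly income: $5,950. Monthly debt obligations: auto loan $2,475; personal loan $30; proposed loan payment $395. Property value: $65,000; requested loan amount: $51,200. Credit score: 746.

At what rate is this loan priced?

Credit score 746 ≥ 698; Total monthly debts = (2,475 + 30 + 395) = 2,900. Debt-to-income = 2,900/5,950 = 48.7% — meets 50% limit
LTV: 51,200 ÷ 65,000 = 78.8%, within 85% cap
Credit 746 → row 727–759; LTV 78.8% → column 78.01–85%. Grid cell → 6.075%.

6.075%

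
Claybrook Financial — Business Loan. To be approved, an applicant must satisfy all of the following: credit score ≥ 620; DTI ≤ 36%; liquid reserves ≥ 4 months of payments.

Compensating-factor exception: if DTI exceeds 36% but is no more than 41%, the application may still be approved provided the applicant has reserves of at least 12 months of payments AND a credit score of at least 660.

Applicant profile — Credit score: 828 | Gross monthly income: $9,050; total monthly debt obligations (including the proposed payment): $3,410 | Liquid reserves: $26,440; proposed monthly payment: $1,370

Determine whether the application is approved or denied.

Approved

Credit score 828 ≥ 620 (meets base)
DTI: 3,410 ÷ 9,050 = 37.7%, over the 36% base limit.
Reserves = 26,440/1,370 = 19.3 months ≥ 4
37.7% falls in the override range (36%–41%), so the compensating-factor test applies.
Reserves 19.3 ≥ 12 months; credit score 828 ≥ 660.
Both override conditions satisfied; DTI exception granted.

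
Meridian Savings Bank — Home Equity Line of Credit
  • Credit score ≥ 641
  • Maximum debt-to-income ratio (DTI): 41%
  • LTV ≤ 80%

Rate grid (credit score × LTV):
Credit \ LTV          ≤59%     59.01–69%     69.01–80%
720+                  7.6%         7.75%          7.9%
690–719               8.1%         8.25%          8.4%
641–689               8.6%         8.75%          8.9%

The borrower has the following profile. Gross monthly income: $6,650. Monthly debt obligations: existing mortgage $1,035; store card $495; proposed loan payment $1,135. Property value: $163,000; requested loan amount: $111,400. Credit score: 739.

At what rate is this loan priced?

7.75%

Credit score 739 ≥ 641; Total monthly debts = (1,035 + 495 + 1,135) = 2,665. DTI = 2,665/6,650 = 40.1% ≤ 41%
Loan-to-value = 111,400/163,000 = 68.3% — pass (80% max)
Row: 739 falls in 720+. Column: 68.3% falls in 59.01–69%. Rate = 7.75%.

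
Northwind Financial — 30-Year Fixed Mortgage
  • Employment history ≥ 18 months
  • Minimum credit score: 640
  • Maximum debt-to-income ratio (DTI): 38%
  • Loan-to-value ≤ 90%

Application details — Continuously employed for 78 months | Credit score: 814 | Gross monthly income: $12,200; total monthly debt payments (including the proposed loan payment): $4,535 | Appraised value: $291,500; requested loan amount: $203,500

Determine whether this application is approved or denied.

Employment 78 ≥ 18 months
Credit score 814 ≥ 640 (meets)
DTI: 4,535 ÷ 12,200 = 37.2%, within the 38% cap
LTV = 203,500/291,500 = 69.8% ≤ 90%
All criteria satisfied.

Approved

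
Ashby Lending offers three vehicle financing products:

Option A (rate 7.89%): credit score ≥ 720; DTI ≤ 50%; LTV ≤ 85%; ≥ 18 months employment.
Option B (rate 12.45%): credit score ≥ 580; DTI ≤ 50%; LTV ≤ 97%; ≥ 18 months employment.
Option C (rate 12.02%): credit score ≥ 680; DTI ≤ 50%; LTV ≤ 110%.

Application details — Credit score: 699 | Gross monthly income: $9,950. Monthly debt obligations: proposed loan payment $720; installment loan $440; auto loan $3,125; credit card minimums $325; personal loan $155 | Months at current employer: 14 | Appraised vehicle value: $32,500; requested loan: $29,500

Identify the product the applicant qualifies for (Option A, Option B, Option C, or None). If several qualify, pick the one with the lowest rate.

Option C

Total debts = (720 + 440 + 3,125 + 325 + 155) = 4,765; DTI = 4,765/9,950 = 47.9%.
LTV = 29,500/32,500 = 90.8%.
Option A: score 699 < 720; DTI 47.9% ≤ 50%; LTV 90.8% > 85%; employment 14 < 18 mo → does not qualify.
Option B: score 699 ≥ 580; DTI 47.9% ≤ 50%; LTV 90.8% ≤ 97%; employment 14 < 18 mo → does not qualify.
Option C: score 699 ≥ 680; DTI 47.9% ≤ 50%; LTV 90.8% ≤ 110% → qualifies.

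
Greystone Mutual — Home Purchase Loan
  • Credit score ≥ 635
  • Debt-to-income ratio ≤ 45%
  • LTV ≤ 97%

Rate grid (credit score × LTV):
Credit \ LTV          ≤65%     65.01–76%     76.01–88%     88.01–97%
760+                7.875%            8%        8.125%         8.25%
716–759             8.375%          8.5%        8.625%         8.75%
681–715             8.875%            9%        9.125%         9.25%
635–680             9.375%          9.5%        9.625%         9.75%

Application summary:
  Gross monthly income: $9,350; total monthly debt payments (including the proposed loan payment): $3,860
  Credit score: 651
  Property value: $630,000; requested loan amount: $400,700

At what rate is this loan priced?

Credit score 651 ≥ 635; Debt-to-income = 3,860/9,350 = 41.3% — meets 45% limit
LTV = 400,700/630,000 = 63.6% ≤ 97%
Row: 651 falls in 635–680. Column: 63.6% falls in ≤65%. Rate = 9.375%.

9.375%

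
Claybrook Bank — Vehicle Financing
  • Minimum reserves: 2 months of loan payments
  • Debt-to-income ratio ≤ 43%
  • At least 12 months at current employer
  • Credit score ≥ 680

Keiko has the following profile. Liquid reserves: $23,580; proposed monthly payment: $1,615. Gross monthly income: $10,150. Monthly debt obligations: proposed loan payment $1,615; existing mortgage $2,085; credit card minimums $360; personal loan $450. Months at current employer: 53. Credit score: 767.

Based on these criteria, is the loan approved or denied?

Denied

Reserves = 23,580/1,615 = 14.6 months ≥ 2
Total monthly debts = (1,615 + 2,085 + 360 + 450) = 4,510. Debt-to-income = 4,510/10,150 = 44.4% — over 43% limit
Employment 53 ≥ 12 months
Credit score 767 ≥ 680 (meets)
Fails on DTI.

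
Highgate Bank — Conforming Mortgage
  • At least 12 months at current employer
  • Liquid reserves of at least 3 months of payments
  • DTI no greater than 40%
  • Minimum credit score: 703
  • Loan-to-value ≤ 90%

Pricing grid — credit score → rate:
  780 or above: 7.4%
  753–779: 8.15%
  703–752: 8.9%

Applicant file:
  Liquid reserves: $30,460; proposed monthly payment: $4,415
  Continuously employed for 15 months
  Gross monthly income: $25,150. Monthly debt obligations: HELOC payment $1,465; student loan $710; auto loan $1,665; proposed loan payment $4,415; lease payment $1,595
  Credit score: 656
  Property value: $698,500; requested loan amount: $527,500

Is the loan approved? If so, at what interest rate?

Denied

Credit score 656 < 703 (below minimum)
Employment 15 ≥ 12 months
Total monthly debts = (1,465 + 710 + 1,665 + 4,415 + 1,595) = 9,850. Debt-to-income = 9,850/25,150 = 39.2% — meets 40% limit
LTV: 527,500 ÷ 698,500 = 75.5%, within 90% cap
Reserves: 30,460 ÷ 4,415 = 6.9 months (meets 3-month minimum)
Not all requirements met → denied.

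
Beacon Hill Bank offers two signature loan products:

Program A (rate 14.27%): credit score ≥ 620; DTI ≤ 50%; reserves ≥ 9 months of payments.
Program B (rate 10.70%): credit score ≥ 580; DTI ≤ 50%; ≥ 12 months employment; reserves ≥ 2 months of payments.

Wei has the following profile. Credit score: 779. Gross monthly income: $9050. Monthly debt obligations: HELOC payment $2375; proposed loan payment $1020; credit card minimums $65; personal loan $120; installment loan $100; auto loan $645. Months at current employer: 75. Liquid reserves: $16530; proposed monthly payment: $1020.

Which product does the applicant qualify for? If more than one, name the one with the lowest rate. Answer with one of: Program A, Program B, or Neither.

Total debts = (2,375 + 1,020 + 65 + 120 + 100 + 645) = 4,325; DTI = 4,325/9,050 = 47.8%.
Reserves = 16,530/1,020 = 16.2 months.
Program A: score 779 ≥ 620; DTI 47.8% ≤ 50%; reserves 16.2 ≥ 9 mo → qualifies.
Program B: score 779 ≥ 580; DTI 47.8% ≤ 50%; employment 75 ≥ 12 mo; reserves 16.2 ≥ 2 mo → qualifies.
Qualifying: Program A, Program B. Lowest rate is 10.70% → Program B.

Program B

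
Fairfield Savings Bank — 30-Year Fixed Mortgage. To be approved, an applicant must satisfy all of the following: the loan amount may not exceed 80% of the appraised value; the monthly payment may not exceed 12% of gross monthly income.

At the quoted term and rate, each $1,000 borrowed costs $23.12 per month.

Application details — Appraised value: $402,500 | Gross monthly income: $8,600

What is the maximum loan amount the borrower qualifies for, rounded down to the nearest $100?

$44,600

Payment cap: 12% × $8,600 = $1,032/month.
At $23.12 per $1,000, that supports 1,032/23.12 × 1,000 ≈ $44,636 → $44,600.
LTV cap: 80% × $402,500 = $322,000 → $322,000.
Binding constraint: payment-to-income.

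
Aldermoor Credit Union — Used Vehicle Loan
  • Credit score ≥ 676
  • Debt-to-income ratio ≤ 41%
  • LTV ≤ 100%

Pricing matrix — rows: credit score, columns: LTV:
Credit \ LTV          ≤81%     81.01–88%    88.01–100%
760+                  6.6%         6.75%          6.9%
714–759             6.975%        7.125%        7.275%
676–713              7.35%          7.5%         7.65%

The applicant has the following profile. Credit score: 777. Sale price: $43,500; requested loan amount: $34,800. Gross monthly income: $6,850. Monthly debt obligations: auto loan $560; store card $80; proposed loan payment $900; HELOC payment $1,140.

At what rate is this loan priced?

Credit score 777 ≥ 676; Total monthly debts = (560 + 80 + 900 + 1,140) = 2,680. DTI = 2,680/6,850 = 39.1% ≤ 41%
LTV = 34,800/43,500 = 80% ≤ 100%
Score 777 is in the 760+ band; LTV 80% is in the ≤81% band → 6.6%.

6.6%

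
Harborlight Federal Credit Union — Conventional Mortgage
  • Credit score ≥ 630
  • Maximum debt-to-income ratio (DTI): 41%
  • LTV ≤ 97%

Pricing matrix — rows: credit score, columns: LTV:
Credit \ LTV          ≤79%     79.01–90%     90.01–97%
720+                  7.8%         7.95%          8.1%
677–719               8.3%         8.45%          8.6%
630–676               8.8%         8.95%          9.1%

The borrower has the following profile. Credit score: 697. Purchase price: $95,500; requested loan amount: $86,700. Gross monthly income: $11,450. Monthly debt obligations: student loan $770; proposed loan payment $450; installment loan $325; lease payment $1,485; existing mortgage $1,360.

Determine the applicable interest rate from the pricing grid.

8.6%

Credit score 697 ≥ 630; Total monthly debts = (770 + 450 + 325 + 1,485 + 1,360) = 4,390. DTI = 4,390/11,450 = 38.3% ≤ 41%
LTV = 86,700/95,500 = 90.8% ≤ 97%
Credit 697 → row 677–719; LTV 90.8% → column 90.01–97%. Grid cell → 8.6%.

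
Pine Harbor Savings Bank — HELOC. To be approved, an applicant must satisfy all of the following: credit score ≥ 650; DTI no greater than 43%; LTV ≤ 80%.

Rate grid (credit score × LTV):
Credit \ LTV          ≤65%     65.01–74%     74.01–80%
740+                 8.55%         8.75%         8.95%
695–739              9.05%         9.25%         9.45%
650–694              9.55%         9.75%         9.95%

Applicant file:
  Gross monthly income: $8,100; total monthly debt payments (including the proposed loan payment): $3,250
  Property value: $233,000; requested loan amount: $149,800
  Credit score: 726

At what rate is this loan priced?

9.05%

Credit score 726 ≥ 650; Debt-to-income = 3,250/8,100 = 40.1% — meets 43% limit
LTV: 149,800 ÷ 233,000 = 64.3%, within 80% cap
Row: 726 falls in 695–739. Column: 64.3% falls in ≤65%. Rate = 9.05%.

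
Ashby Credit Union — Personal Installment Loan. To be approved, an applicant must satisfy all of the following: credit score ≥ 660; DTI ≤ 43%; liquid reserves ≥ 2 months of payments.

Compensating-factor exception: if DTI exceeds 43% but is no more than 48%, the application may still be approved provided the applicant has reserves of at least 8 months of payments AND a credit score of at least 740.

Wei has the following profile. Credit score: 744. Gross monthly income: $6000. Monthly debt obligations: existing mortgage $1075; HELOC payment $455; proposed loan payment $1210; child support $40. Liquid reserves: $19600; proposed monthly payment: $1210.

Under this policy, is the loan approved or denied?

Credit score 744 ≥ 660 (meets base)
Total debts = (1,075 + 455 + 1,210 + 40) = 2,780. DTI: 2,780 ÷ 6,000 = 46.3%, over the 43% base limit.
Reserves: 19,600 ÷ 1,210 = 16.2 months (meets 2-month minimum)
46.3% falls in the override range (43%–48%), so the compensating-factor test applies.
Override check — reserves: 16.2 mo (ok); score: 744 (ok).
Both override conditions satisfied; DTI exception granted.

Approved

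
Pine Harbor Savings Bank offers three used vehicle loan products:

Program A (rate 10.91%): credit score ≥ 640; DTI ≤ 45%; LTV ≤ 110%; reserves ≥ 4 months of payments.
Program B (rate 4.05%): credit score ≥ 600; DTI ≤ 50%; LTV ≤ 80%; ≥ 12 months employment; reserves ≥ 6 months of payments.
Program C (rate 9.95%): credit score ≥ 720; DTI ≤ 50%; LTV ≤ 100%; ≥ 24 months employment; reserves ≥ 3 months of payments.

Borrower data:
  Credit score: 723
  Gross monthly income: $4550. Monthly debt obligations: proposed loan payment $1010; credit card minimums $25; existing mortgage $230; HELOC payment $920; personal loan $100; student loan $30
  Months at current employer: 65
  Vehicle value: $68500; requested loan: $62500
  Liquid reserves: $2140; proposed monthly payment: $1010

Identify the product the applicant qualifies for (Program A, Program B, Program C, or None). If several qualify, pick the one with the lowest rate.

Total debts = (1,010 + 25 + 230 + 920 + 100 + 30) = 2,315; DTI = 2,315/4,550 = 50.9%.
LTV = 62,500/68,500 = 91.2%.
Reserves = 2,140/1,010 = 2.1 months.
Program A: score 723 ≥ 640; DTI 50.9% > 45%; LTV 91.2% ≤ 110%; reserves 2.1 < 4 mo → does not qualify.
Program B: score 723 ≥ 600; DTI 50.9% > 50%; LTV 91.2% > 80%; employment 65 ≥ 12 mo; reserves 2.1 < 6 mo → does not qualify.
Program C: score 723 ≥ 720; DTI 50.9% > 50%; LTV 91.2% ≤ 100%; employment 65 ≥ 24 mo; reserves 2.1 < 3 mo → does not qualify.

None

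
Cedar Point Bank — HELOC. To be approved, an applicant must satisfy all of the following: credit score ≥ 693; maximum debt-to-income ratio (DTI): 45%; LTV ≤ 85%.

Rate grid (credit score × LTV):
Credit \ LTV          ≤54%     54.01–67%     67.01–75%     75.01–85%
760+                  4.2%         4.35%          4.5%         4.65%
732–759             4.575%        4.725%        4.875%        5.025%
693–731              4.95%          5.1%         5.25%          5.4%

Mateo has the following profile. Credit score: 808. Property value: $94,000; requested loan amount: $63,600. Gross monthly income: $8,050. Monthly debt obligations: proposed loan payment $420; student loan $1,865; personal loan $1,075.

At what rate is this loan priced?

4.5%

Credit score 808 ≥ 693; Total monthly debts = (420 + 1,865 + 1,075) = 3,360. DTI = 3,360/8,050 = 41.7% ≤ 45%
Loan-to-value = 63,600/94,000 = 67.7% — pass (85% max)
Row: 808 falls in 760+. Column: 67.7% falls in 67.01–75%. Rate = 4.5%.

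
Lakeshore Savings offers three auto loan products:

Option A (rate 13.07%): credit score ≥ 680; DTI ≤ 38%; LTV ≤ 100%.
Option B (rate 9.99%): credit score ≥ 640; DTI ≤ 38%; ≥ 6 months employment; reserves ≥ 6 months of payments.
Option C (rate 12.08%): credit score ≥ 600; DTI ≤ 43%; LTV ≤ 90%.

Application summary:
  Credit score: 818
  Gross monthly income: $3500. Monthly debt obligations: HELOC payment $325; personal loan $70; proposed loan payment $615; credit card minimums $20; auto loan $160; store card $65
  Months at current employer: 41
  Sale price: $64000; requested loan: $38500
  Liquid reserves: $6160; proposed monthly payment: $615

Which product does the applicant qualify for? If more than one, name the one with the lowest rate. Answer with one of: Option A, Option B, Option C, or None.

Option B

Total debts = (325 + 70 + 615 + 20 + 160 + 65) = 1,255; DTI = 1,255/3,500 = 35.9%.
LTV = 38,500/64,000 = 60.2%.
Reserves = 6,160/615 = 10.0 months.
Option A: score 818 ≥ 680; DTI 35.9% ≤ 38%; LTV 60.2% ≤ 100% → qualifies.
Option B: score 818 ≥ 640; DTI 35.9% ≤ 38%; employment 41 ≥ 6 mo; reserves 10.0 ≥ 6 mo → qualifies.
Option C: score 818 ≥ 600; DTI 35.9% ≤ 43%; LTV 60.2% ≤ 90% → qualifies.
Qualifying: Option A, Option B, Option C. Lowest rate is 9.99% → Option B.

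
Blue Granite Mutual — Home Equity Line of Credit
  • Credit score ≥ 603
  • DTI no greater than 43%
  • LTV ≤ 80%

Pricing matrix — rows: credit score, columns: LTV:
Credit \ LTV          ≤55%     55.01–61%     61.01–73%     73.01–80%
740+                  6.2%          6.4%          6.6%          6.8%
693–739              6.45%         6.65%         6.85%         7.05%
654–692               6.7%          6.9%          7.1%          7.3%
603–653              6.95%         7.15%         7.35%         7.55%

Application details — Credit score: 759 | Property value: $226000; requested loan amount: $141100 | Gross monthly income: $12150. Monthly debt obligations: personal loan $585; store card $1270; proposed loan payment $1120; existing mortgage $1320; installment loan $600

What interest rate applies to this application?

6.6%

Credit score 759 ≥ 603; Total monthly debts = (585 + 1,270 + 1,120 + 1,320 + 600) = 4,895. Debt-to-income = 4,895/12,150 = 40.3% — meets 43% limit
LTV: 141,100 ÷ 226,000 = 62.4%, within 80% cap
Credit 759 → row 740+; LTV 62.4% → column 61.01–73%. Grid cell → 6.6%.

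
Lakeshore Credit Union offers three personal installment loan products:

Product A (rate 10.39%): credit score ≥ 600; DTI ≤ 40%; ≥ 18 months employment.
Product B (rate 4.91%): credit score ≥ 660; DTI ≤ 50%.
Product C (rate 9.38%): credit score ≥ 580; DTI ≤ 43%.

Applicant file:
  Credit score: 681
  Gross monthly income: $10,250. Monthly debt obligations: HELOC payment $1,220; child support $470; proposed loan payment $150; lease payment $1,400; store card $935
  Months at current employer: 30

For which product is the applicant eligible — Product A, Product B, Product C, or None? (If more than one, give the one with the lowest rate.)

Product B

Total debts = (1,220 + 470 + 150 + 1,400 + 935) = 4,175; DTI = 4,175/10,250 = 40.7%.
Product A: score 681 ≥ 600; DTI 40.7% > 40%; employment 30 ≥ 18 mo → does not qualify.
Product B: score 681 ≥ 660; DTI 40.7% ≤ 50% → qualifies.
Product C: score 681 ≥ 580; DTI 40.7% ≤ 43% → qualifies.
Qualifying: Product B, Product C. Lowest rate is 4.91% → Product B.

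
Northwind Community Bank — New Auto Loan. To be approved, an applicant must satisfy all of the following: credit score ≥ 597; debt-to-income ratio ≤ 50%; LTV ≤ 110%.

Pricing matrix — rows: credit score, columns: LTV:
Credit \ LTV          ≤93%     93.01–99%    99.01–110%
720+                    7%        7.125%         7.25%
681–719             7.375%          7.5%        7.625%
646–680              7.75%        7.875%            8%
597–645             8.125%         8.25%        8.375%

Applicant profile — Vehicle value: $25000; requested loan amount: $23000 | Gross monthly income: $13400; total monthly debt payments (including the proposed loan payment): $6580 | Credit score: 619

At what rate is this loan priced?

Credit score 619 ≥ 597; Debt-to-income = 6,580/13,400 = 49.1% — meets 50% limit
LTV = 23,000/25,000 = 92% ≤ 110%
Row: 619 falls in 597–645. Column: 92% falls in ≤93%. Rate = 8.125%.

8.125%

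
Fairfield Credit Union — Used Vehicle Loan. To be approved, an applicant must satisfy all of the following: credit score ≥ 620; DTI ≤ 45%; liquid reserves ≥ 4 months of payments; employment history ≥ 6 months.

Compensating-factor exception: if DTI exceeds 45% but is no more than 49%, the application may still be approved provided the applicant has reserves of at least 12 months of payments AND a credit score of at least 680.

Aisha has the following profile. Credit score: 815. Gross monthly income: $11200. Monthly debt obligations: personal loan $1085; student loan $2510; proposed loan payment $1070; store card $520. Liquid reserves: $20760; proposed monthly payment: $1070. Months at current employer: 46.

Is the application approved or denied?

Credit score 815 ≥ 620 (meets base)
Total debts = (1,085 + 2,510 + 1,070 + 520) = 5,185. DTI: 5,185 ÷ 11,200 = 46.3%, over the 45% base limit.
Reserves: 20,760 ÷ 1,070 = 19.4 months (meets 4-month minimum)
Employment 46 ≥ 6 months
46.3% falls in the override range (45%–49%), so the compensating-factor test applies.
Override check — reserves: 19.4 mo (ok); score: 815 (ok).
Both override conditions satisfied; DTI exception granted.

Approved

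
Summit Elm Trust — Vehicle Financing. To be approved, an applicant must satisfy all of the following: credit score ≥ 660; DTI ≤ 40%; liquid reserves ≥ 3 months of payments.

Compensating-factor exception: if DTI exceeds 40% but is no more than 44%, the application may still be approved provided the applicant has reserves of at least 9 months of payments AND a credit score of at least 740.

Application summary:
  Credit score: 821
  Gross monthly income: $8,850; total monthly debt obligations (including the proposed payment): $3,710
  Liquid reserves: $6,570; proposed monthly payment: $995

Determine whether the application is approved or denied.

Denied

Credit score 821 ≥ 660 (meets base)
DTI = 3,710/8,850 = 41.9% > 40% — standard DTI limit exceeded.
Reserves: 6,570 ÷ 995 = 6.6 months (meets 3-month minimum)
DTI 41.9% is within the 40%–44% exception band; checking compensating factors.
Reserves 6.6 < 9 months; credit score 821 ≥ 740.
Override conditions not both satisfied; exception does not apply.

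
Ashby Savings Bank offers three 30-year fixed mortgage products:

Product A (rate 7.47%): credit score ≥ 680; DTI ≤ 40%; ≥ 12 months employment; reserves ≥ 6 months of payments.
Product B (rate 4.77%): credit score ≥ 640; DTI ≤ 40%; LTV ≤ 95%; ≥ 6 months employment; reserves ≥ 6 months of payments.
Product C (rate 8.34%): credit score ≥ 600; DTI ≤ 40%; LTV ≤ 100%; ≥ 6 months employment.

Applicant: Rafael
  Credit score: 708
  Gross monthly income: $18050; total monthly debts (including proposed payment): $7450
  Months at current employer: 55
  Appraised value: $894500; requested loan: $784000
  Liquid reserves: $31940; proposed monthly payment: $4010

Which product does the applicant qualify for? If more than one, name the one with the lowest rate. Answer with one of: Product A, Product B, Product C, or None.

DTI = 7,450/18,050 = 41.3%.
LTV = 784,000/894,500 = 87.6%.
Reserves = 31,940/4,010 = 8.0 months.
Product A: score 708 ≥ 680; DTI 41.3% > 40%; employment 55 ≥ 12 mo; reserves 8.0 ≥ 6 mo → does not qualify.
Product B: score 708 ≥ 640; DTI 41.3% > 40%; LTV 87.6% ≤ 95%; employment 55 ≥ 6 mo; reserves 8.0 ≥ 6 mo → does not qualify.
Product C: score 708 ≥ 600; DTI 41.3% > 40%; LTV 87.6% ≤ 100%; employment 55 ≥ 6 mo → does not qualify.

None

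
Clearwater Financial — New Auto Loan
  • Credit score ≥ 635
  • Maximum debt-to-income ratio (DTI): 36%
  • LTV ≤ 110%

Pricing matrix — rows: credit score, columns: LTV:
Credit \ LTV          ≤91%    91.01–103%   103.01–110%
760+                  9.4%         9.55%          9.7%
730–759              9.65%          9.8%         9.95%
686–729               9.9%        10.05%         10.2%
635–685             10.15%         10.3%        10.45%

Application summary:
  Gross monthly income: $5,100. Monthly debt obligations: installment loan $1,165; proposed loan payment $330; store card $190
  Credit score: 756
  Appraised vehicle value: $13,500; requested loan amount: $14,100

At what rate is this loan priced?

Credit score 756 ≥ 635; Total monthly debts = (1,165 + 330 + 190) = 1,685. DTI: 1,685 ÷ 5,100 = 33%, within the 36% cap
LTV: 14,100 ÷ 13,500 = 104.4%, within 110% cap
Row: 756 falls in 730–759. Column: 104.4% falls in 103.01–110%. Rate = 9.95%.

9.95%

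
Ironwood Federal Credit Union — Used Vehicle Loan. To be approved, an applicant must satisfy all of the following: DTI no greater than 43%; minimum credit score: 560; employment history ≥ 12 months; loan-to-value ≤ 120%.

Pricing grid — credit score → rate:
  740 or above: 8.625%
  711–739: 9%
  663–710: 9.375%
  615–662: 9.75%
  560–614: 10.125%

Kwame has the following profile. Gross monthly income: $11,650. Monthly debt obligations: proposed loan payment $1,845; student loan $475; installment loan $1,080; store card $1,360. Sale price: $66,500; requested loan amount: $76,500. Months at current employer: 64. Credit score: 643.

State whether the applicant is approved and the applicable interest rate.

Credit score 643 ≥ 560 (meets minimum)
Employment 64 ≥ 12 months
Loan-to-value = 76,500/66,500 = 115% — pass (120% max)
Total monthly debts = (1,845 + 475 + 1,080 + 1,360) = 4,760. DTI: 4,760 ÷ 11,650 = 40.9%, within the 43% cap
All requirements met. Score 643 falls in the 615–662 tier → 9.75%.

Approved at 9.75%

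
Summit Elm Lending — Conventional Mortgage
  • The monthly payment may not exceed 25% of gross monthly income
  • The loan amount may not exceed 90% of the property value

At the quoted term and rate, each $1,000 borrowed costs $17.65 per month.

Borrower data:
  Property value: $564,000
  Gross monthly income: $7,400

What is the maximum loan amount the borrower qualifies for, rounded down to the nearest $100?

$104,800

Payment cap: 25% × $7,400 = $1,850/month.
At $17.65 per $1,000, that supports 1,850/17.65 × 1,000 ≈ $104,815 → $104,800.
LTV cap: 90% × $564,000 = $507,600 → $507,600.
Binding constraint: payment-to-income.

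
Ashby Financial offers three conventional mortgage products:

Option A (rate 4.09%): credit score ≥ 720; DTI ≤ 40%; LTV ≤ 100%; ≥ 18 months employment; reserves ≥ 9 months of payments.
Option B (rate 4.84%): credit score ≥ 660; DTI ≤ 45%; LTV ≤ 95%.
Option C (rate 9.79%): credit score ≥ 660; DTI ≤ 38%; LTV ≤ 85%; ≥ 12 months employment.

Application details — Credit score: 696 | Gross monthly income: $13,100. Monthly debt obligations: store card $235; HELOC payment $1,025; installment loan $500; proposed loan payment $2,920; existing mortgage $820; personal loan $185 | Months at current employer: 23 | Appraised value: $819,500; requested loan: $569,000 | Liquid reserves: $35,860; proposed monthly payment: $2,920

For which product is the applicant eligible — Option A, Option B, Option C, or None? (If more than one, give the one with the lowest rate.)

Total debts = (235 + 1,025 + 500 + 2,920 + 820 + 185) = 5,685; DTI = 5,685/13,100 = 43.4%.
LTV = 569,000/819,500 = 69.4%.
Reserves = 35,860/2,920 = 12.3 months.
Option A: score 696 < 720; DTI 43.4% > 40%; LTV 69.4% ≤ 100%; employment 23 ≥ 18 mo; reserves 12.3 ≥ 9 mo → does not qualify.
Option B: score 696 ≥ 660; DTI 43.4% ≤ 45%; LTV 69.4% ≤ 95% → qualifies.
Option C: score 696 ≥ 660; DTI 43.4% > 38%; LTV 69.4% ≤ 85%; employment 23 ≥ 12 mo → does not qualify.

Option B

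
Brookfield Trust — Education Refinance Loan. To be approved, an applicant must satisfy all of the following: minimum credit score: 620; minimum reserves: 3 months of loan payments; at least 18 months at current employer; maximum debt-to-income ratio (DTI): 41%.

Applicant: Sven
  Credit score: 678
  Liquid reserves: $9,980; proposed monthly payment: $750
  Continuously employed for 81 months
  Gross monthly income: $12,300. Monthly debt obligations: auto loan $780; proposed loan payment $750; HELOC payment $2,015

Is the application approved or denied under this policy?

Approved

Credit score 678 ≥ 620 (meets)
Reserves = 9,980/750 = 13.3 months ≥ 3
Employment 81 ≥ 18 months
Total monthly debts = (780 + 750 + 2,015) = 3,545. DTI: 3,545 ÷ 12,300 = 28.8%, within the 41% cap
All criteria satisfied.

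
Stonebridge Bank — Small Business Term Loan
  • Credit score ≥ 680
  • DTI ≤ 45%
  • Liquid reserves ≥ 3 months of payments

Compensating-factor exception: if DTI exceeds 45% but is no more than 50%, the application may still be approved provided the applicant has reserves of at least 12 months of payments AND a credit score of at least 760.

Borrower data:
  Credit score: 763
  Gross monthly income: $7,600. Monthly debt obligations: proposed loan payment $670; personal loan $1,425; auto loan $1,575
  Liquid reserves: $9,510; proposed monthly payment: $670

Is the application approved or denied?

Credit score 763 ≥ 680 (meets base)
Total debts = (670 + 1,425 + 1,575) = 3,670. DTI: 3,670 ÷ 7,600 = 48.3%, over the 45% base limit.
Liquid reserves cover 9,510/670 = 14.2 months — ≥ 3 required
DTI 48.3% is within the 45%–50% exception band; checking compensating factors.
Override check — reserves: 14.2 mo (ok); score: 763 (ok).
Both compensating conditions met → exception applies.

Approved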